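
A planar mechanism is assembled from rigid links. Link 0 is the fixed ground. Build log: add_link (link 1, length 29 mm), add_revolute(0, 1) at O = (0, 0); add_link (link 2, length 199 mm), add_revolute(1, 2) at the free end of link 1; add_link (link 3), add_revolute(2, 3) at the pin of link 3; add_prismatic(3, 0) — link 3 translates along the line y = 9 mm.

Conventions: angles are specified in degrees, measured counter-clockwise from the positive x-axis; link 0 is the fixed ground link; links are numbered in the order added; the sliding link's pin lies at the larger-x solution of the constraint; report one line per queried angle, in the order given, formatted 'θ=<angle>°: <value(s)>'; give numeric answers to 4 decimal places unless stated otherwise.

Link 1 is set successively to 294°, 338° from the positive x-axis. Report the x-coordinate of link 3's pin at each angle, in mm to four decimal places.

geometry: r = 29 mm, L = 199 mm, e = 9 mm
θ=294°: crank pin P = (r cos θ, r sin θ) = (11.795363, -26.492818)
θ=294°: h = r sin θ − e = -26.492818 − 9 = -35.492818
θ=294°: x = r cos θ + √(L² − h²) = 11.795363 + 195.809244 = 207.604606
θ=338°: crank pin P = (r cos θ, r sin θ) = (26.888332, -10.863591)
θ=338°: h = r sin θ − e = -10.863591 − 9 = -19.863591
θ=338°: x = r cos θ + √(L² − h²) = 26.888332 + 198.006156 = 224.894488

θ=294°: 207.6046
θ=338°: 224.8945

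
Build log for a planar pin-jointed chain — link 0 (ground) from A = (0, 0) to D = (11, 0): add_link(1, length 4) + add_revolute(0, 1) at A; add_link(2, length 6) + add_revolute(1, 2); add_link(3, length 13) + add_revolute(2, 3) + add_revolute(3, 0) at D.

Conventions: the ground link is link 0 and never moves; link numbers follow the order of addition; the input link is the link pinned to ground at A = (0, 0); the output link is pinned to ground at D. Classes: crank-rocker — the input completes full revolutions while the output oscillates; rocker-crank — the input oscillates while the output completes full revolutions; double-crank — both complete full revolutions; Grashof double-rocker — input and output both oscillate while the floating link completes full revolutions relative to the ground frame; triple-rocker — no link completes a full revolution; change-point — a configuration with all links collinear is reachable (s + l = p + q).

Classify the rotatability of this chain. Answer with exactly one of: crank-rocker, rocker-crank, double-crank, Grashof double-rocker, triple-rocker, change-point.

lengths: ground=11, input=4, coupler=6, output=13
sorted: s=4 (shortest), l=13 (longest), p+q=17
s + l = 17 vs p + q = 17
s + l = p + q → change-point (collinear configuration reachable)

change-point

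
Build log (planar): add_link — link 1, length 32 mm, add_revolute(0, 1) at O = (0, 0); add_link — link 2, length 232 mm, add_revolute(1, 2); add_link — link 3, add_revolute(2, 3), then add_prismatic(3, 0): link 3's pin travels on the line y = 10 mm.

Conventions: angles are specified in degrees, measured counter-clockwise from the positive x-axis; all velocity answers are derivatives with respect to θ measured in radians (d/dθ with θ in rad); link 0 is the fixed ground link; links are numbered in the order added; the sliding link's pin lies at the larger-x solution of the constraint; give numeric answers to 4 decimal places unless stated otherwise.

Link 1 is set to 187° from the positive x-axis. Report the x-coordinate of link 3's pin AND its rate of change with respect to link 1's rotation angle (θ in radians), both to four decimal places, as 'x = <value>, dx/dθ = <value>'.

geometry: r = 32 mm, L = 232 mm, e = 10 mm
crank pin P = (r cos θ, r sin θ) = (-31.761477, -3.899819)
h = r sin θ − e = -3.899819 − 10 = -13.899819
x = r cos θ + √(L² − h²) = -31.761477 + 231.583236 = 199.821759
dx/dθ = −r sin θ − h·r cos θ/√(L² − h²) (θ in radians; h = -13.899819) = 1.993469

x = 199.8218, dx/dθ = 1.9935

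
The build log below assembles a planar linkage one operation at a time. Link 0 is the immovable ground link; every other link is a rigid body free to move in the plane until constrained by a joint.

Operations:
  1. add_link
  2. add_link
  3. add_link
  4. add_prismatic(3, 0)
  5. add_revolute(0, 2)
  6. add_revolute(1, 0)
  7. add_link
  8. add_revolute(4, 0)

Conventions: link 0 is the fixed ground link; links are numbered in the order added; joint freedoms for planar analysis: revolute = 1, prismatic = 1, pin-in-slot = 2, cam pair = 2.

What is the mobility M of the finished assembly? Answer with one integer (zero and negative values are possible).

ground; <1,0,0>
#1 <2,0,0>
#2 <3,0,0>
#3 <4,0,0>
P:3↔0 J1 <4,1,0>
R:0↔2 J1 <4,2,0>
R:1↔0 J1 <4,3,0>
#4 <5,3,0>
R:4↔0 J1 <5,4,0>
3×4 − 2×4 − 1×0 = 4

M = 4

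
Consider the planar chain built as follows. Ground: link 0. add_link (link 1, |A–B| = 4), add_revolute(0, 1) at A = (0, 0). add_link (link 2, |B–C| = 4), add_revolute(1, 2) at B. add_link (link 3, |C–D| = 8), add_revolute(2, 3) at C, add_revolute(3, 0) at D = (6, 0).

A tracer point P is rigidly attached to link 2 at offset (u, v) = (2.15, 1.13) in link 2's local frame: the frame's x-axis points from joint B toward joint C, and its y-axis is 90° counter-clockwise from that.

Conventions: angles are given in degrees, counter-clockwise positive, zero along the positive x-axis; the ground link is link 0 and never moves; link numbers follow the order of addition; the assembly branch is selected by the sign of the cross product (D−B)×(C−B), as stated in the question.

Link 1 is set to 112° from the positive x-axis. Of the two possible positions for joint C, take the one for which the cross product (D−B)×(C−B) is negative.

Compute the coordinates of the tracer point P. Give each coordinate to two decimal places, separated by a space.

A=(0,0), D=(6.00,0)
B = A + 4.00·(cos112°, sin112°) = (-1.4984, 3.7087)
|BD| = 8.3655
circle(B,4.00) ∩ circle(D,8.00): a=1.3138, h=3.7781
  candidates: C₊=(1.3542,6.5128) cross=31.605; C₋=(-1.9958,-0.2602) cross=-31.605
  branch - wants cross < 0 → take C=(-1.9958,-0.2602) (cross=-31.605)
ex = (C−B)/|BC| = (-0.1243,-0.9922); ey = (0.9922,-0.1243)
P = B + 2.15·ex + 1.13·ey = (-0.6445,1.4349)

-0.64 1.43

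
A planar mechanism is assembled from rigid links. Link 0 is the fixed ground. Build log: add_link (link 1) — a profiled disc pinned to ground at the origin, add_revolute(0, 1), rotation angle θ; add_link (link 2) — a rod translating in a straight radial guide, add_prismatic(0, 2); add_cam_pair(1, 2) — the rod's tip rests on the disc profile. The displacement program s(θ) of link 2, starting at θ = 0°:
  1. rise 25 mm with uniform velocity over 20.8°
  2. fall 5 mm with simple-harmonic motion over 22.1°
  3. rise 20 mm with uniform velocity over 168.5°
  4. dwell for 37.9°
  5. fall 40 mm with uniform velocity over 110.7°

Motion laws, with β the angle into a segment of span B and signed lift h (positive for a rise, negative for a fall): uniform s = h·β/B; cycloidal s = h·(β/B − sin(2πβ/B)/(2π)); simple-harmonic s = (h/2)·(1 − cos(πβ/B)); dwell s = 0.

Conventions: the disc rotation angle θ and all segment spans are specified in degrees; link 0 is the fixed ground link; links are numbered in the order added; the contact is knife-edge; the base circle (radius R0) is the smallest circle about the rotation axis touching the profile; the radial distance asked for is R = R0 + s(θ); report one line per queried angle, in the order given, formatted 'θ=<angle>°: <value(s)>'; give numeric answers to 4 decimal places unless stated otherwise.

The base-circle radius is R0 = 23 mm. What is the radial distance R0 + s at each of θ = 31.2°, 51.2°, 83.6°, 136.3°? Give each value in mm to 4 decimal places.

seg 1 [0°–20.8°] uniform, h=25: full span → s += 25 → s = 25.0000
seg 2 [20.8°–42.9°] simple-harmonic, h=-5: θ=31.2° here. β=10.4, B=22.1. -5/2·(1 − cos(π·0.4706)) = -2.2693 → s = 22.7307
seg 2 [20.8°–42.9°] simple-harmonic, h=-5: full span → s += -5 → s = 20.0000
seg 3 [42.9°–211.4°] uniform, h=20: θ=51.2° here. β=8.3, B=168.5. 20·8.3/168.5 = 0.9852 → s = 20.9852
seg 3 [42.9°–211.4°] uniform, h=20: θ=83.6° here. β=40.7, B=168.5. 20·40.7/168.5 = 4.8309 → s = 24.8309
seg 3 [42.9°–211.4°] uniform, h=20: θ=136.3° here. β=93.4, B=168.5. 20·93.4/168.5 = 11.0861 → s = 31.0861
θ=31.2°: R = R0 + s = 23 + 22.7307 = 45.7307
θ=51.2°: R = R0 + s = 23 + 20.9852 = 43.9852
θ=83.6°: R = R0 + s = 23 + 24.8309 = 47.8309
θ=136.3°: R = R0 + s = 23 + 31.0861 = 54.0861

θ=31.2°: 45.7307
θ=51.2°: 43.9852
θ=83.6°: 47.8309
θ=136.3°: 54.0861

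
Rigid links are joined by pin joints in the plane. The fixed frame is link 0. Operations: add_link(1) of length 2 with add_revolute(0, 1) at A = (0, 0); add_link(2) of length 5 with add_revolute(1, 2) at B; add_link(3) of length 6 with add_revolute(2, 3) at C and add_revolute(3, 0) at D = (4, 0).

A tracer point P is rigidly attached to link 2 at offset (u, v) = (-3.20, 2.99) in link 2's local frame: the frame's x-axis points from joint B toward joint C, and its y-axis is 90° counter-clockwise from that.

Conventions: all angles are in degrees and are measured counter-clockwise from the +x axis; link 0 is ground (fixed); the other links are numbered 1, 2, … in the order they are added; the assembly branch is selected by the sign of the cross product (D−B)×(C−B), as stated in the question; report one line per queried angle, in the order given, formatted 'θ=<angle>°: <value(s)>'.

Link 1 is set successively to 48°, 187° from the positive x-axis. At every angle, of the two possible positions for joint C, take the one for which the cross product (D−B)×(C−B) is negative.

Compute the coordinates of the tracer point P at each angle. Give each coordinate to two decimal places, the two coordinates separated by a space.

A=(0,0), D=(4.00,0)
θ=48°: B = A + 2.00·(cos48°, sin48°) = (1.3383, 1.4863)
θ=48°: |BD| = 3.0486
θ=48°: circle(B,5.00) ∩ circle(D,6.00): a=-0.2798, h=4.9922
θ=48°:   candidates: C₊=(3.5278,5.9814) cross=15.219; C₋=(-1.3399,-2.7360) cross=-15.219
θ=48°:   branch - wants cross < 0 → take C=(-1.3399,-2.7360) (cross=-15.219)
θ=48°: ex = (C−B)/|BC| = (-0.5356,-0.8445); ey = (0.8445,-0.5356)
θ=48°: P = B + -3.20·ex + 2.99·ey = (5.5772,2.5870)
θ=187°: B = A + 2.00·(cos187°, sin187°) = (-1.9851, -0.2437)
θ=187°: |BD| = 5.9901
θ=187°: circle(B,5.00) ∩ circle(D,6.00): a=2.0768, h=4.5483
θ=187°:   candidates: C₊=(-0.0950,4.3853) cross=27.244; C₋=(0.2751,-4.7037) cross=-27.244
θ=187°:   branch - wants cross < 0 → take C=(0.2751,-4.7037) (cross=-27.244)
θ=187°: ex = (C−B)/|BC| = (0.4520,-0.8920); ey = (0.8920,0.4520)
θ=187°: P = B + -3.20·ex + 2.99·ey = (-0.7645,3.9623)

θ=48°: 5.58 2.59
θ=187°: -0.76 3.96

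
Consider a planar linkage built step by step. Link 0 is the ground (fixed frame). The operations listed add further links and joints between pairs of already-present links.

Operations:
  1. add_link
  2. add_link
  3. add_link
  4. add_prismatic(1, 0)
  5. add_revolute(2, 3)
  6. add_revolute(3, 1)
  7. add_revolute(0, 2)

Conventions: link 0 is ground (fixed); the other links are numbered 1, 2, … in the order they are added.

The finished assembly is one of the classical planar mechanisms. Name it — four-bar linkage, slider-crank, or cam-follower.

links: 4 (incl. ground); joints: 3 revolute, 1 prismatic, 0 higher (cam) pair, forming one closed loop
4 links, 3 revolutes + 1 prismatic in one loop → slider-crank

slider-crank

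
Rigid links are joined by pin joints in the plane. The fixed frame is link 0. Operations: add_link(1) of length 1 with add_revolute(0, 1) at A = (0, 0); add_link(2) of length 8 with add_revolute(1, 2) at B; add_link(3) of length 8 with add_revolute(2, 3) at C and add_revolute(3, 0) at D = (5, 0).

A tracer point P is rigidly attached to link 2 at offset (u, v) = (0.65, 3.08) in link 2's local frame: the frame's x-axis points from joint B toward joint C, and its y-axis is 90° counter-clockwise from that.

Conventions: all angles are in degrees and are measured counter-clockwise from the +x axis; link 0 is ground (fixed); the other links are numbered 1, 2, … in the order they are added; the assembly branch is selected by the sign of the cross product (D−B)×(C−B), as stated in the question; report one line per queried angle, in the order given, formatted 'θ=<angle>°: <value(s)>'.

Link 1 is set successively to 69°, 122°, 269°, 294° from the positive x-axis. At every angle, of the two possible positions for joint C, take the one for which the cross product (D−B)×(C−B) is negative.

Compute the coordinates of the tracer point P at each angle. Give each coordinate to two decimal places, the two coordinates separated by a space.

A=(0,0), D=(5.00,0)
θ=69°: B = A + 1.00·(cos69°, sin69°) = (0.3584, 0.9336)
θ=69°: |BD| = 4.7346
θ=69°: circle(B,8.00) ∩ circle(D,8.00): a=2.3673, h=7.6417
θ=69°:   candidates: C₊=(4.1860,7.9585) cross=36.180; C₋=(1.1724,-7.0249) cross=-36.180
θ=69°:   branch - wants cross < 0 → take C=(1.1724,-7.0249) (cross=-36.180)
θ=69°: ex = (C−B)/|BC| = (0.1017,-0.9948); ey = (0.9948,0.1017)
θ=69°: P = B + 0.65·ex + 3.08·ey = (3.4885,0.6003)
θ=122°: B = A + 1.00·(cos122°, sin122°) = (-0.5299, 0.8480)
θ=122°: |BD| = 5.5946
θ=122°: circle(B,8.00) ∩ circle(D,8.00): a=2.7973, h=7.4950
θ=122°:   candidates: C₊=(3.3712,7.8324) cross=41.931; C₋=(1.0989,-6.9844) cross=-41.931
θ=122°:   branch - wants cross < 0 → take C=(1.0989,-6.9844) (cross=-41.931)
θ=122°: ex = (C−B)/|BC| = (0.2036,-0.9791); ey = (0.9791,0.2036)
θ=122°: P = B + 0.65·ex + 3.08·ey = (2.6179,0.8388)
θ=269°: B = A + 1.00·(cos269°, sin269°) = (-0.0175, -0.9998)
θ=269°: |BD| = 5.1161
θ=269°: circle(B,8.00) ∩ circle(D,8.00): a=2.5581, h=7.5800
θ=269°:   candidates: C₊=(1.0099,6.9339) cross=38.780; C₋=(3.9726,-7.9338) cross=-38.780
θ=269°:   branch - wants cross < 0 → take C=(3.9726,-7.9338) (cross=-38.780)
θ=269°: ex = (C−B)/|BC| = (0.4988,-0.8667); ey = (0.8667,0.4988)
θ=269°: P = B + 0.65·ex + 3.08·ey = (2.9763,-0.0270)
θ=294°: B = A + 1.00·(cos294°, sin294°) = (0.4067, -0.9135)
θ=294°: |BD| = 4.6832
θ=294°: circle(B,8.00) ∩ circle(D,8.00): a=2.3416, h=7.6496
θ=294°:   candidates: C₊=(1.2112,7.0459) cross=35.825; C₋=(4.1956,-7.9595) cross=-35.825
θ=294°:   branch - wants cross < 0 → take C=(4.1956,-7.9595) (cross=-35.825)
θ=294°: ex = (C−B)/|BC| = (0.4736,-0.8807); ey = (0.8807,0.4736)
θ=294°: P = B + 0.65·ex + 3.08·ey = (3.4273,-0.0273)

θ=69°: 3.49 0.60
θ=122°: 2.62 0.84
θ=269°: 2.98 -0.03
θ=294°: 3.43 -0.03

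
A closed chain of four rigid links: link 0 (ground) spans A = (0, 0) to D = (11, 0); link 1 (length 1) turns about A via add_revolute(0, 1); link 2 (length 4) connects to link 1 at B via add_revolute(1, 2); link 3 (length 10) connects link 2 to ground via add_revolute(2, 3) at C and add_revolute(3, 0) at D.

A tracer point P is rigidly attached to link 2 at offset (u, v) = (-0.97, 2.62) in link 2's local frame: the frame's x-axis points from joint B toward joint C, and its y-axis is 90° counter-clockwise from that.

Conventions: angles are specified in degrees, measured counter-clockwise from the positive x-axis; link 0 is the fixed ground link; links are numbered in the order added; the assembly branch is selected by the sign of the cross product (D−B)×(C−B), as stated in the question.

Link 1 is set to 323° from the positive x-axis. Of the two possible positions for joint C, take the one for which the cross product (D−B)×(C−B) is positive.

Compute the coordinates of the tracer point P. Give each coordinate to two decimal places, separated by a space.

A=(0,0), D=(11.00,0)
B = A + 1.00·(cos323°, sin323°) = (0.7986, -0.6018)
|BD| = 10.2191
circle(B,4.00) ∩ circle(D,10.00): a=0.9996, h=3.8731
  candidates: C₊=(1.5684,3.3234) cross=39.579; C₋=(2.0246,-4.4093) cross=-39.579
  branch + wants cross > 0 → take C=(1.5684,3.3234) (cross=39.579)
ex = (C−B)/|BC| = (0.1924,0.9813); ey = (-0.9813,0.1924)
P = B + -0.97·ex + 2.62·ey = (-1.9591,-1.0495)

-1.96 -1.05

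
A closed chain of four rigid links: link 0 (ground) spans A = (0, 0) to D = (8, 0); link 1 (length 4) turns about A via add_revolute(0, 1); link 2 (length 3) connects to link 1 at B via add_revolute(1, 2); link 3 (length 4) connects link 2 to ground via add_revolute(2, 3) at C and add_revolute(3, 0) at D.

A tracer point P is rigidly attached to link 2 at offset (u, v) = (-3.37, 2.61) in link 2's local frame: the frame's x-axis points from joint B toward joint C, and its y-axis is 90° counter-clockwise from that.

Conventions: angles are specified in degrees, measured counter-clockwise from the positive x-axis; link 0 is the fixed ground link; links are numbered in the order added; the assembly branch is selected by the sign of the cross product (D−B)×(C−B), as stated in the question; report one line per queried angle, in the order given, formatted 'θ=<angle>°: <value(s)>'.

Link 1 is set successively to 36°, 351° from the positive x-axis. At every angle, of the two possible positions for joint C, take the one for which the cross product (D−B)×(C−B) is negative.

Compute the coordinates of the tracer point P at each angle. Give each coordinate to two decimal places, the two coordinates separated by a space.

A=(0,0), D=(8.00,0)
θ=36°: B = A + 4.00·(cos36°, sin36°) = (3.2361, 2.3511)
θ=36°: |BD| = 5.3125
θ=36°: circle(B,3.00) ∩ circle(D,4.00): a=1.9974, h=2.2384
θ=36°:   candidates: C₊=(6.0179,3.4744) cross=11.891; C₋=(4.0366,-0.5401) cross=-11.891
θ=36°:   branch - wants cross < 0 → take C=(4.0366,-0.5401) (cross=-11.891)
θ=36°: ex = (C−B)/|BC| = (0.2669,-0.9637); ey = (0.9637,0.2669)
θ=36°: P = B + -3.37·ex + 2.61·ey = (4.8521,6.2954)
θ=351°: B = A + 4.00·(cos351°, sin351°) = (3.9508, -0.6257)
θ=351°: |BD| = 4.0973
θ=351°: circle(B,3.00) ∩ circle(D,4.00): a=1.1944, h=2.7520
θ=351°:   candidates: C₊=(4.7109,2.2764) cross=11.276; C₋=(5.5515,-3.1630) cross=-11.276
θ=351°:   branch - wants cross < 0 → take C=(5.5515,-3.1630) (cross=-11.276)
θ=351°: ex = (C−B)/|BC| = (0.5336,-0.8458); ey = (0.8458,0.5336)
θ=351°: P = B + -3.37·ex + 2.61·ey = (4.3601,3.6171)

θ=36°: 4.85 6.30
θ=351°: 4.36 3.62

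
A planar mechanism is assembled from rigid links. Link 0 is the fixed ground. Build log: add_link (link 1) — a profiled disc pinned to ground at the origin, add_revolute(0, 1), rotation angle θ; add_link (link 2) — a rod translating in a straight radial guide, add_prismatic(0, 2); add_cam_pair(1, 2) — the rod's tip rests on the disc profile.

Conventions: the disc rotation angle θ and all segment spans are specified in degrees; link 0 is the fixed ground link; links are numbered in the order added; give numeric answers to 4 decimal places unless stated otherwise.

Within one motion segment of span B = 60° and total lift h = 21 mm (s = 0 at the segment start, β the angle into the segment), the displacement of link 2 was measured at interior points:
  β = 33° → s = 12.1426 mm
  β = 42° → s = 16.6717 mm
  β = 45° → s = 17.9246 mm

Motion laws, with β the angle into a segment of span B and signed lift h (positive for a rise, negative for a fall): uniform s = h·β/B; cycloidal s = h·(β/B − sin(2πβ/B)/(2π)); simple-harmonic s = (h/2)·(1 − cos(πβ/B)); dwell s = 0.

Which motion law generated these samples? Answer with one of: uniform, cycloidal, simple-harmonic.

candidates at β/B = r: uniform s = h·r (linear in β); cycloidal s = h·(r − sin(2πr)/(2π)); simple-harmonic s = (h/2)(1 − cos(πr))
β=33°: printed 12.1426 | uniform 11.5500, cycloidal 12.5828, simple-harmonic 12.1426
β=42°: printed 16.6717 | uniform 14.7000, cycloidal 17.8787, simple-harmonic 16.6717
β=45°: printed 17.9246 | uniform 15.7500, cycloidal 19.0923, simple-harmonic 17.9246
only one law matches every sample → simple-harmonic

simple-harmonic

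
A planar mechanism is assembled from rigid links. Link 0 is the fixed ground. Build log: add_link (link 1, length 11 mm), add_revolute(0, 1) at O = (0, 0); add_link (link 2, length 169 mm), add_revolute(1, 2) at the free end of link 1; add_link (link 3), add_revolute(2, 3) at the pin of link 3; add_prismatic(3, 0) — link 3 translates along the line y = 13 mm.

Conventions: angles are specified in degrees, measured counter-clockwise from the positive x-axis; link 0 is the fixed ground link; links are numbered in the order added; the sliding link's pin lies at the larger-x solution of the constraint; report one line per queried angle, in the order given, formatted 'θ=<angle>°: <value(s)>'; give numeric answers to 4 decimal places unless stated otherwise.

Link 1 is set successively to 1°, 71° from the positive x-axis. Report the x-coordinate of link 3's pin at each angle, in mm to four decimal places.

geometry: r = 11 mm, L = 169 mm, e = 13 mm
θ=1°: crank pin P = (r cos θ, r sin θ) = (10.998325, 0.191976)
θ=1°: h = r sin θ − e = 0.191976 − 13 = -12.808024
θ=1°: x = r cos θ + √(L² − h²) = 10.998325 + 168.513959 = 179.512284
θ=71°: crank pin P = (r cos θ, r sin θ) = (3.581250, 10.400704)
θ=71°: h = r sin θ − e = 10.400704 − 13 = -2.599296
θ=71°: x = r cos θ + √(L² − h²) = 3.581250 + 168.980010 = 172.561259

θ=1°: 179.5123
θ=71°: 172.5613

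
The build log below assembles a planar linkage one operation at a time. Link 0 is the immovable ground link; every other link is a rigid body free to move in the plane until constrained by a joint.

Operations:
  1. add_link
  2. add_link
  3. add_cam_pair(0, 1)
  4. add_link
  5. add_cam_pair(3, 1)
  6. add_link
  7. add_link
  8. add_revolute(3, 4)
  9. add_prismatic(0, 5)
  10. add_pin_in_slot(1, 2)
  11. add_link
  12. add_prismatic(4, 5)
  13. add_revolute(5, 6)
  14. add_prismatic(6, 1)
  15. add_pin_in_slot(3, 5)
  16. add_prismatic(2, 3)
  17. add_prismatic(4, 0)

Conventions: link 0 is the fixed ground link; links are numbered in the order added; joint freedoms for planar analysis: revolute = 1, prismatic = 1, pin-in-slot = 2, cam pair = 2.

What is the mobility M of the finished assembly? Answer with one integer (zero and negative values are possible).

(L,J1,J2)=(1,0,0); link0 fixed
link1: (2,0,0)
link2: (3,0,0)
C 0-1 [J2]: (3,0,1)
link3: (4,0,1)
C 3-1 [J2]: (4,0,2)
link4: (5,0,2)
link5: (6,0,2)
R 3-4 [J1]: (6,1,2)
P 0-5 [J1]: (6,2,2)
PS 1-2 [J2]: (6,2,3)
link6: (7,2,3)
P 4-5 [J1]: (7,3,3)
R 5-6 [J1]: (7,4,3)
P 6-1 [J1]: (7,5,3)
PS 3-5 [J2]: (7,5,4)
P 2-3 [J1]: (7,6,4)
P 4-0 [J1]: (7,7,4)
Grübler: 3·6 − 2·7 − 4 = 0

M = 0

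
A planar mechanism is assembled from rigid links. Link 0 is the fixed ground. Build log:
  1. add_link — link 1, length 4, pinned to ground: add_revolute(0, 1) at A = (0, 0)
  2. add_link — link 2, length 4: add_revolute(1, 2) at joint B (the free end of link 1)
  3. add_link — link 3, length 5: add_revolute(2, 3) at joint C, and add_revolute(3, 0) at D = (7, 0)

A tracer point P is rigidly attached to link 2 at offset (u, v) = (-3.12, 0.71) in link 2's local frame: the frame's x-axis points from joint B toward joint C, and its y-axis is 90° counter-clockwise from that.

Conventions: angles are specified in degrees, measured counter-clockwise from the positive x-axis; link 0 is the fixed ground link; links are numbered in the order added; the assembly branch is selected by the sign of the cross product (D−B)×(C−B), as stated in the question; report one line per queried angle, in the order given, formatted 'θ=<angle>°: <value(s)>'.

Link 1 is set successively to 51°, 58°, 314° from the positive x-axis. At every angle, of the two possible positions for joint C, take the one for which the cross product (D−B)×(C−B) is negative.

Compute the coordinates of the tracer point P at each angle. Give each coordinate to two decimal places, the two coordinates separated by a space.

A=(0,0), D=(7.00,0)
θ=51°: B = A + 4.00·(cos51°, sin51°) = (2.5173, 3.1086)
θ=51°: |BD| = 5.4551
θ=51°: circle(B,4.00) ∩ circle(D,5.00): a=1.9026, h=3.5185
θ=51°:   candidates: C₊=(6.0858,4.9157) cross=19.194; C₋=(2.0757,-0.8670) cross=-19.194
θ=51°:   branch - wants cross < 0 → take C=(2.0757,-0.8670) (cross=-19.194)
θ=51°: ex = (C−B)/|BC| = (-0.1104,-0.9939); ey = (0.9939,-0.1104)
θ=51°: P = B + -3.12·ex + 0.71·ey = (3.5673,6.1311)
θ=58°: B = A + 4.00·(cos58°, sin58°) = (2.1197, 3.3922)
θ=58°: |BD| = 5.9434
θ=58°: circle(B,4.00) ∩ circle(D,5.00): a=2.2146, h=3.3310
θ=58°:   candidates: C₊=(5.8393,4.8634) cross=19.798; C₋=(2.0370,-0.6070) cross=-19.798
θ=58°:   branch - wants cross < 0 → take C=(2.0370,-0.6070) (cross=-19.798)
θ=58°: ex = (C−B)/|BC| = (-0.0207,-0.9998); ey = (0.9998,-0.0207)
θ=58°: P = B + -3.12·ex + 0.71·ey = (2.8940,6.4968)
θ=314°: B = A + 4.00·(cos314°, sin314°) = (2.7786, -2.8774)
θ=314°: |BD| = 5.1087
θ=314°: circle(B,4.00) ∩ circle(D,5.00): a=1.6735, h=3.6331
θ=314°:   candidates: C₊=(2.1152,1.0672) cross=18.560; C₋=(6.2077,-4.9368) cross=-18.560
θ=314°:   branch - wants cross < 0 → take C=(6.2077,-4.9368) (cross=-18.560)
θ=314°: ex = (C−B)/|BC| = (0.8573,-0.5149); ey = (0.5149,0.8573)
θ=314°: P = B + -3.12·ex + 0.71·ey = (0.4695,-0.6623)

θ=51°: 3.57 6.13
θ=58°: 2.89 6.50
θ=314°: 0.47 -0.66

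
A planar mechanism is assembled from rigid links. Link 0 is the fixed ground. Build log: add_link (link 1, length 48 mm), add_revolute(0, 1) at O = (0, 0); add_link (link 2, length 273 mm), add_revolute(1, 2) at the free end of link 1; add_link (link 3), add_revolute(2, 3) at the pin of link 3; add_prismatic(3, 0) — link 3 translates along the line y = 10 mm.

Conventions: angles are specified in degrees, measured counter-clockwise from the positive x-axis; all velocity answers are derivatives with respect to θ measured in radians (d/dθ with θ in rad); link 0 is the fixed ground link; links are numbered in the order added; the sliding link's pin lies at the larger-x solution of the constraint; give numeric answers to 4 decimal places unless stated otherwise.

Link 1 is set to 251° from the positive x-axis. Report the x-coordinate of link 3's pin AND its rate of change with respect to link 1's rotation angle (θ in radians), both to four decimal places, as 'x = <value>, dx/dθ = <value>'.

geometry: r = 48 mm, L = 273 mm, e = 10 mm
crank pin P = (r cos θ, r sin θ) = (-15.627271, -45.384892)
h = r sin θ − e = -45.384892 − 10 = -55.384892
x = r cos θ + √(L² − h²) = -15.627271 + 267.322864 = 251.695593
dx/dθ = −r sin θ − h·r cos θ/√(L² − h²) (θ in radians; h = -55.384892) = 42.147179

x = 251.6956, dx/dθ = 42.1472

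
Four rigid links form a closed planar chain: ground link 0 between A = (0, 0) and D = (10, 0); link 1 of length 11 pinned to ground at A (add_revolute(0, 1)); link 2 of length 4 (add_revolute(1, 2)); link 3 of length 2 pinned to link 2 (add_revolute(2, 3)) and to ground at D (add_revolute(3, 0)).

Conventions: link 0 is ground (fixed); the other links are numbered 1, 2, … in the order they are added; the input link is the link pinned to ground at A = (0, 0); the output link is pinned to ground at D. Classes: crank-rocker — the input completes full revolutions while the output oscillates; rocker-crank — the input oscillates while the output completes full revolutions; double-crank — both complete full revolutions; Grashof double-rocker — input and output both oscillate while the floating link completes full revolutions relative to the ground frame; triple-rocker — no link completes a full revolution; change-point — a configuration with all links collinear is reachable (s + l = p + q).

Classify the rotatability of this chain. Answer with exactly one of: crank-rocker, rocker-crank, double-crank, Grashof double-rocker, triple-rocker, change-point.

lengths: ground=10, input=11, coupler=4, output=2
sorted: s=2 (shortest), l=11 (longest), p+q=14
s + l = 13 vs p + q = 14
s + l < p + q (Grashof) with shortest = output link → rocker-crank

rocker-crank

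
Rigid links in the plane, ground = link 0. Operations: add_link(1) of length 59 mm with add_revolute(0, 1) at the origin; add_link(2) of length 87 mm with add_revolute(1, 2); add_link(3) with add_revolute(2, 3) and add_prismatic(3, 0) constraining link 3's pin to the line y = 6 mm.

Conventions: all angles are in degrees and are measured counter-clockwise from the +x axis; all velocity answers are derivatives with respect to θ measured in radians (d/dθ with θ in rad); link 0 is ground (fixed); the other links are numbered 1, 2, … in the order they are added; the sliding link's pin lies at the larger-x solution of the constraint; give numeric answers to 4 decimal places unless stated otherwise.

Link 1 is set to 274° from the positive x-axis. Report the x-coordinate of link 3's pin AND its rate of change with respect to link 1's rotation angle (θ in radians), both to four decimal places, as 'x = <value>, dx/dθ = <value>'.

geometry: r = 59 mm, L = 87 mm, e = 6 mm
crank pin P = (r cos θ, r sin θ) = (4.115632, -58.856279)
h = r sin θ − e = -58.856279 − 6 = -64.856279
x = r cos θ + √(L² − h²) = 4.115632 + 57.988474 = 62.104106
dx/dθ = −r sin θ − h·r cos θ/√(L² − h²) (θ in radians; h = -64.856279) = 63.459342

x = 62.1041, dx/dθ = 63.4593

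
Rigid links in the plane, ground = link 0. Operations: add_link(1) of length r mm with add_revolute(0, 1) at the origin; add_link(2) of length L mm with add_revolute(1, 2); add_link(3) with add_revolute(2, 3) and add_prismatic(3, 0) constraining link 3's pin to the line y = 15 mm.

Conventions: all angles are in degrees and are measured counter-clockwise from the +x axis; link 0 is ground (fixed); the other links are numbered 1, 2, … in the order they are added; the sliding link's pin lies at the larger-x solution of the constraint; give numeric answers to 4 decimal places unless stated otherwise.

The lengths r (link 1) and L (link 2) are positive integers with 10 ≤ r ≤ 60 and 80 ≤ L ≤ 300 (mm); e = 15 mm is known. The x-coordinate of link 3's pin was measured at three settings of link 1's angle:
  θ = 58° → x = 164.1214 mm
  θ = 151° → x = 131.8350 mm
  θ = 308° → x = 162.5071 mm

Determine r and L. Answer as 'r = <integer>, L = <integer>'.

constraint per measurement: (x − r cos θ)² + (r sin θ − e)² = L²
subtracting the θ₁ and θ₂ equations cancels the r² and L² terms:
r = (x₁² − x₂²) / (2[(x₁cos θ₁ + e sin θ₁) − (x₂cos θ₂ + e sin θ₂)]) = 23.0000 → r = 23
L² = (x₁ − r cos θ₁)² + (r sin θ₁ − e)² = 23104.0105 → L = 152.0000 → L = 152
check at θ₃=308°: x = 162.5071 (printed 162.5071) ✓

r = 23, L = 152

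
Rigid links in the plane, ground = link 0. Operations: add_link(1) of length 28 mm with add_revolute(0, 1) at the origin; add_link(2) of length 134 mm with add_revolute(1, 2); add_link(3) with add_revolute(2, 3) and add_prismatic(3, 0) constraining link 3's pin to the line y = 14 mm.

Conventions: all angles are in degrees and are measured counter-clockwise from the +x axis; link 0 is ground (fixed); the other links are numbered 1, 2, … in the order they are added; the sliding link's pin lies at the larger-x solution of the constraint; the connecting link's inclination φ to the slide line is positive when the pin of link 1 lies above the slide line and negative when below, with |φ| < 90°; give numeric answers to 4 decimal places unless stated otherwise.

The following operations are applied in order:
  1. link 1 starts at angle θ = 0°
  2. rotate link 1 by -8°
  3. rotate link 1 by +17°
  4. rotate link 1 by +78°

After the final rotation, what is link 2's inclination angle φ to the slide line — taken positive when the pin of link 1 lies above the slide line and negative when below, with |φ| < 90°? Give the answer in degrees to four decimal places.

geometry: r = 28 mm, L = 134 mm, e = 14 mm; θ starts at 0°
rotate link 1 by -8°: θ ← 0° -8° = -8°
rotate link 1 by +17°: θ ← -8° +17° = 9°
rotate link 1 by +78°: θ ← 9° +78° = 87°
h = r sin θ − e = 27.961627 − 14 = 13.961627
sin φ = h / L = 13.961627 / 134 = 0.10419125
φ = arcsin(0.10419125) = 5.980573°

5.9806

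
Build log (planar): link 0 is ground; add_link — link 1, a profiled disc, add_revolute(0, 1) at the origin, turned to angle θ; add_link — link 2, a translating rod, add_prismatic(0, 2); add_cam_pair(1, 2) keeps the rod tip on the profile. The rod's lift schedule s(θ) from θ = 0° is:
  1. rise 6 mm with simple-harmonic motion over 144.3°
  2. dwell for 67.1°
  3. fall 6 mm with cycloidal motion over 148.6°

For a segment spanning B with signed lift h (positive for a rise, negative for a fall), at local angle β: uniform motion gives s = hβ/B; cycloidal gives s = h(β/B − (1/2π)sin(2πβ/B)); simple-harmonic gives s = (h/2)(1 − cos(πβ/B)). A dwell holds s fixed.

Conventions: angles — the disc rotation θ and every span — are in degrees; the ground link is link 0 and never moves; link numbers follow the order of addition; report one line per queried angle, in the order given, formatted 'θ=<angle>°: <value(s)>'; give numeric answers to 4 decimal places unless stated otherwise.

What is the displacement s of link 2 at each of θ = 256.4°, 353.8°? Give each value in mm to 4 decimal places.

seg 1 [0°–144.3°] simple-harmonic, h=6: full span → s += 6 → s = 6.0000
seg 2 [144.3°–211.4°] dwell: s stays 6.0000
seg 3 [211.4°–360°] cycloidal, h=-6: θ=256.4° here. β=45, B=148.6. -6·(0.3028 − sin(2π·0.3028)/(2π)) = -0.9141 → s = 5.0859
seg 3 [211.4°–360°] cycloidal, h=-6: θ=353.8° here. β=142.4, B=148.6. -6·(0.9583 − sin(2π·0.9583)/(2π)) = -5.9971 → s = 0.0029

θ=256.4°: 5.0859
θ=353.8°: 0.0029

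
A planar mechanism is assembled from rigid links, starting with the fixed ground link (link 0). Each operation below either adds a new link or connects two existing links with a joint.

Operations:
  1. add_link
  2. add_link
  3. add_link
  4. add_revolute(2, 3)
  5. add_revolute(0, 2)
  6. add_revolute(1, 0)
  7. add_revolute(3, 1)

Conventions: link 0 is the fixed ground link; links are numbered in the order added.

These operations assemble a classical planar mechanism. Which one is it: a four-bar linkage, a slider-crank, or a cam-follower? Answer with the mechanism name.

links: 4 (incl. ground); joints: 4 revolute, 0 prismatic, 0 higher (cam) pair, forming one closed loop
4 links in a single 4R loop → four-bar linkage

four-bar linkage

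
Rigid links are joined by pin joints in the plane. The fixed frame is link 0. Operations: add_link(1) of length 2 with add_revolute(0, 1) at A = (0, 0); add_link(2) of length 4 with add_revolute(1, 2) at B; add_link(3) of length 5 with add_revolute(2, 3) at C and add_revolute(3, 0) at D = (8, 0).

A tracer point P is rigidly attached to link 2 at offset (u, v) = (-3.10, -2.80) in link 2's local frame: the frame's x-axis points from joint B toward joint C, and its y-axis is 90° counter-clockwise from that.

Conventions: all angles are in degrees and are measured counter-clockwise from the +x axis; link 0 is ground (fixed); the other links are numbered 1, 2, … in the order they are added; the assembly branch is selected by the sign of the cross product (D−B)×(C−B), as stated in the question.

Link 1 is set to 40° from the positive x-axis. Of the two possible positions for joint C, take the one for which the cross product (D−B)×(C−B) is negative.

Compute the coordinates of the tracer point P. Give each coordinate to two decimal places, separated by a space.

A=(0,0), D=(8.00,0)
B = A + 2.00·(cos40°, sin40°) = (1.5321, 1.2856)
|BD| = 6.5944
circle(B,4.00) ∩ circle(D,5.00): a=2.6148, h=3.0270
  candidates: C₊=(4.6869,3.7447) cross=19.961; C₋=(3.5066,-2.1931) cross=-19.961
  branch - wants cross < 0 → take C=(3.5066,-2.1931) (cross=-19.961)
ex = (C−B)/|BC| = (0.4936,-0.8697); ey = (0.8697,0.4936)
P = B + -3.10·ex + -2.80·ey = (-2.4333,2.5994)

-2.43 2.60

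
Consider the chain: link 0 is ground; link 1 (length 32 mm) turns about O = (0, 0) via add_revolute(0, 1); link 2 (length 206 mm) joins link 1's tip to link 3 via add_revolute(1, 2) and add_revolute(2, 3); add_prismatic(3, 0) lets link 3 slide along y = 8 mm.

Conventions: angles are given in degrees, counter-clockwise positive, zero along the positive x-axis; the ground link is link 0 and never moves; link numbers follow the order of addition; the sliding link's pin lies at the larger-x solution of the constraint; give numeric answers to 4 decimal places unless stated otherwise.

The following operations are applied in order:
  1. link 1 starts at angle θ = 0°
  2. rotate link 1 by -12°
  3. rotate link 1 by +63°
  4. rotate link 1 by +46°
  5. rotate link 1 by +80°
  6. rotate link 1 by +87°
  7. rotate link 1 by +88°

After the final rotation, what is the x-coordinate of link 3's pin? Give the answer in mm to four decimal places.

geometry: r = 32 mm, L = 206 mm, e = 8 mm; θ starts at 0°
rotate link 1 by -12°: θ ← 0° -12° = -12°
rotate link 1 by +63°: θ ← -12° +63° = 51°
rotate link 1 by +46°: θ ← 51° +46° = 97°
rotate link 1 by +80°: θ ← 97° +80° = 177°
rotate link 1 by +87°: θ ← 177° +87° = 264°
rotate link 1 by +88°: θ ← 264° +88° = 352°
crank pin P = (r cos θ, r sin θ) = (31.688578, -4.453539)
h = r sin θ − e = -4.453539 − 8 = -12.453539
x = r cos θ + √(L² − h²) = 31.688578 + 205.623222 = 237.311800

237.3118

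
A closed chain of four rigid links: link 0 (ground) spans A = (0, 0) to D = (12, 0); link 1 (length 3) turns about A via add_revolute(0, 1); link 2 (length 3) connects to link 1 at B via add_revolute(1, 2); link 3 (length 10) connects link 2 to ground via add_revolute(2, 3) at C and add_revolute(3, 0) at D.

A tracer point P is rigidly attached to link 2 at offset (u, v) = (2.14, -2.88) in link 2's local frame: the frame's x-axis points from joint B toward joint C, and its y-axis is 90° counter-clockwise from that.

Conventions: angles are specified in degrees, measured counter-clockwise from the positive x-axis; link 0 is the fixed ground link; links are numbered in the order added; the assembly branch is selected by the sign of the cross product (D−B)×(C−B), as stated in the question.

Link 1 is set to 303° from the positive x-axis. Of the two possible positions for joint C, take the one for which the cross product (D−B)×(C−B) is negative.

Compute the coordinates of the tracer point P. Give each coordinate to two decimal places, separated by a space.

A=(0,0), D=(12.00,0)
B = A + 3.00·(cos303°, sin303°) = (1.6339, -2.5160)
|BD| = 10.6671
circle(B,3.00) ∩ circle(D,10.00): a=1.0681, h=2.8034
  candidates: C₊=(2.0106,0.4602) cross=29.904; C₋=(3.3331,-4.9884) cross=-29.904
  branch - wants cross < 0 → take C=(3.3331,-4.9884) (cross=-29.904)
ex = (C−B)/|BC| = (0.5664,-0.8241); ey = (0.8241,0.5664)
P = B + 2.14·ex + -2.88·ey = (0.4725,-5.9109)

0.47 -5.91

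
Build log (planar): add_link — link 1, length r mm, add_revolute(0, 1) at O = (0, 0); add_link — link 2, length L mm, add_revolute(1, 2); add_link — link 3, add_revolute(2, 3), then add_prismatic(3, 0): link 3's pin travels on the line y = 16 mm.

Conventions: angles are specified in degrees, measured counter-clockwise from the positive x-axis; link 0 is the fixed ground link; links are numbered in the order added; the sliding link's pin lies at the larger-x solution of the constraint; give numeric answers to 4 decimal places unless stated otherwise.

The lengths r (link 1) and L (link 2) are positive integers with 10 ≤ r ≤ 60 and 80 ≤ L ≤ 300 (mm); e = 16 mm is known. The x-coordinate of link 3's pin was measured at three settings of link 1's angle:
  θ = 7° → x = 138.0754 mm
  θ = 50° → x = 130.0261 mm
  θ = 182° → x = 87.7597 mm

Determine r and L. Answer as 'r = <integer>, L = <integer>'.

constraint per measurement: (x − r cos θ)² + (r sin θ − e)² = L²
subtracting the θ₁ and θ₂ equations cancels the r² and L² terms:
r = (x₁² − x₂²) / (2[(x₁cos θ₁ + e sin θ₁) − (x₂cos θ₂ + e sin θ₂)]) = 25.0002 → r = 25
L² = (x₁ − r cos θ₁)² + (r sin θ₁ − e)² = 12996.0103 → L = 114.0000 → L = 114
check at θ₃=182°: x = 87.7597 (printed 87.7597) ✓

r = 25, L = 114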